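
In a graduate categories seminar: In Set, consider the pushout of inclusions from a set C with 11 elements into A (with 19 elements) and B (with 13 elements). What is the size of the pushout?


The pushout A +_C B identifies the images of C in A and B.
|A +_C B| = |A| + |B| - |C| (for injections).
= 19 + 13 - 11 = 21

21


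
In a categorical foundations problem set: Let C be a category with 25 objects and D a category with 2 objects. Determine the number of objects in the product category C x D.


The product category C x D has objects that are pairs (c, d).
Number of pairs = |Ob(C)| * |Ob(D)| = 25 * 2 = 50

50


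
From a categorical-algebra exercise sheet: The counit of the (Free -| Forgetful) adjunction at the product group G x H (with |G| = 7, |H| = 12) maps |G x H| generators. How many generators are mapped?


The counit epsilon_K: F(U(K)) -> K of the Free-Forgetful adjunction
maps |K| generators of F(U(K)) into K. For K = G x H (the product group),
|G x H| = |G| * |H|.
Total generators mapped = 7 * 12 = 84.

84


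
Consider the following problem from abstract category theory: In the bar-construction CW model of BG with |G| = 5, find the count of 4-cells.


In the bar-construction CW model of BG, the n-cells are indexed by
n-tuples [g_1|...|g_n] of non-identity elements of G (degenerate
simplices with some g_i = e do not contribute cells), so there are
(|G| - 1)^n n-cells.
For dim = 4 with |G| = 5:
cells = (5 - 1)^4 = 4^4 = 256

256


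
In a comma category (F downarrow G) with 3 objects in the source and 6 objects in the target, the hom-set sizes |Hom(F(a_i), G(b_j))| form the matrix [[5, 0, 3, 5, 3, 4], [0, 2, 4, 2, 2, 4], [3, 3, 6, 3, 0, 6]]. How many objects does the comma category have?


Objects of (F downarrow G) are triples (a, b, h: F(a)->G(b)).
The count equals the sum of all entries in the hom-matrix.
sum(row 0) = 20
sum(row 1) = 14
sum(row 2) = 21
Grand total = 55

55


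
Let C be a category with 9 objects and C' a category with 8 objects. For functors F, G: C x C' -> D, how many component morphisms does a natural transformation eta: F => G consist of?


A natural transformation eta: F => G assigns one component morphism per
object of the domain category.
The domain is the product category C x C', so
|Ob(C x C')| = |Ob(C)| * |Ob(C')| = 9 * 8 = 72.
Therefore eta has 72 component morphisms.

72


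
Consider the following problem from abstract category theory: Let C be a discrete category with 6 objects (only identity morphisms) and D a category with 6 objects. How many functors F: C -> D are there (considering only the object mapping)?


A functor from a discrete category C to D is determined by
where each object maps. Each of the 6 objects of C can map
to any of the 6 objects of D independently.
Number of functors = 6^6 = 46656

46656


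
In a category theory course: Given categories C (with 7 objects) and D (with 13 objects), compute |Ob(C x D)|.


The product category C x D has objects that are pairs (c, d).
Number of pairs = |Ob(C)| * |Ob(D)| = 7 * 13 = 91

91


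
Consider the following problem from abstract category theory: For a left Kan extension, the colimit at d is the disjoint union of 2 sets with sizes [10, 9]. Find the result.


Pointwise, the left Kan extension (Lan_F H)(d) is the colimit, indexed
by the comma category (F downarrow d), of H composed with the
projection (F downarrow d) -> C. Here that colimit is given
as a coproduct (disjoint union) of sets, so its cardinality is the
sum of the sizes of the summands.
Coproduct of sets with sizes: 10 + 9
= 19

19


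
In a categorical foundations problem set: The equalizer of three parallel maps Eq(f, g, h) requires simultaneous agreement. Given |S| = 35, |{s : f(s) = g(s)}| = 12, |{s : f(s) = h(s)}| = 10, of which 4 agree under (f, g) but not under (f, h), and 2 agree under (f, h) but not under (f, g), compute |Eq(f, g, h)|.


Eq(f, g, h) is the triple-agreement set: points in S where all three
maps take the same value. Using inclusion-exclusion on the pairwise data:
Pair (f, g) agrees on 12 points; pair (f, h) on 10 points.
Points agreeing under (f, g) but not (f, h) = 4; under (f, h) but not (f, g) = 2.
Triple-agreement = agreement-in-(f, g) minus points that agree under (f, g) but not (f, h):
|Eq(f, g, h)| = 12 - 4 = 8
(cross-check via (f, h): 10 - 2 = 8.)

8


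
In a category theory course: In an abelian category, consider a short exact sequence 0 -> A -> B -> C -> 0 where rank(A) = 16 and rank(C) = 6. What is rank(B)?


For a short exact sequence 0 -> A -> B -> C -> 0,
rank is additive: rank(B) = rank(A) + rank(C).
rank(B) = 16 + 6 = 22

22


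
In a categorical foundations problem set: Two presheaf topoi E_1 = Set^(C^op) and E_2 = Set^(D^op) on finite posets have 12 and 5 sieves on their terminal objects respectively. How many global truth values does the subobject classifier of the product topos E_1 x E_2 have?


In a product of presheaf topoi E_1 x E_2, the subobject classifier
is Omega = Omega_1 x Omega_2 (componentwise), so
|Omega(top)| = |Omega_1(top_1)| * |Omega_2(top_2)|.
= 12 * 5 = 60.

60


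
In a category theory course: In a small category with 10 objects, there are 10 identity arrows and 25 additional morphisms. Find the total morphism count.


Each object has an identity morphism, giving 10 identities.
Adding the 25 non-identity morphisms:
Total = 10 + 25 = 35

35


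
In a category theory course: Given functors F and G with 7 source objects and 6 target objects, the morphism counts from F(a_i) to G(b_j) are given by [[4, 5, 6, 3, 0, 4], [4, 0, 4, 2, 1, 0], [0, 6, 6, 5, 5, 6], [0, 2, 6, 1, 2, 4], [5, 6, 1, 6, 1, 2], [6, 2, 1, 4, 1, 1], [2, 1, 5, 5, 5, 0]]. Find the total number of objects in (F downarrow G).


Objects of (F downarrow G) are triples (a, b, h: F(a)->G(b)).
The count equals the sum of all entries in the hom-matrix.
sum(row 0) = 22
sum(row 1) = 11
sum(row 2) = 28
sum(row 3) = 15
sum(row 4) = 21
sum(row 5) = 15
sum(row 6) = 18
Grand total = 130

130


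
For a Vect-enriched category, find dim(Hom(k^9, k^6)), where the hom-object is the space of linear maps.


In Vect-enriched categories, Hom(k^n, k^m) is the space of m x n matrices.
dim(Hom(k^9, k^6)) = 6 * 9 = 54

54


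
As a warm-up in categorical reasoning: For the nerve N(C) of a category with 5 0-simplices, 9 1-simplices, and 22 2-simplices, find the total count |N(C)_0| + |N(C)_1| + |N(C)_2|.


The 2-skeleton of the nerve N(C) consists of simplices in dimensions 0, 1, 2:
  |N(C)_0| = 5 (objects)
  |N(C)_1| = 9 (morphisms)
  |N(C)_2| = 22 (composable pairs)
Total = 5 + 9 + 22 = 36

36


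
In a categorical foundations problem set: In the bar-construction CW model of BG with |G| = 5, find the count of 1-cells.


In the bar-construction CW model of BG, the n-cells are indexed by
n-tuples [g_1|...|g_n] of non-identity elements of G (degenerate
simplices with some g_i = e do not contribute cells), so there are
(|G| - 1)^n n-cells.
For dim = 1 with |G| = 5:
cells = (5 - 1)^1 = 4^1 = 4

4


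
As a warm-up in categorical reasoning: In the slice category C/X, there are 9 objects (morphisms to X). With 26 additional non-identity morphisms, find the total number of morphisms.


In the slice category C/X, objects are morphisms to X.
Identity morphisms: 9 (one per object of C/X).
Non-identity morphisms: 26.
Total = 9 + 26 = 35

35


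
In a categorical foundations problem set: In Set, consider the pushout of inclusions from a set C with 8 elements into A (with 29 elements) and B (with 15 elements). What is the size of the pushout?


The pushout A +_C B identifies the images of C in A and B.
|A +_C B| = |A| + |B| - |C| (for injections).
= 29 + 15 - 8 = 36

36


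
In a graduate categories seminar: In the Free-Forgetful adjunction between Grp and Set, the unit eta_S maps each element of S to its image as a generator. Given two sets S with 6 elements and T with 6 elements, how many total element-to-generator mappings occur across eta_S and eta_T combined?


The unit eta_X: X -> U(F(X)) of the Free-Forgetful adjunction
maps each element of X to a generator of F(X). For X = S + T (disjoint
union in Set), |S + T| = |S| + |T|.
Total mappings = 6 + 6 = 12.

12


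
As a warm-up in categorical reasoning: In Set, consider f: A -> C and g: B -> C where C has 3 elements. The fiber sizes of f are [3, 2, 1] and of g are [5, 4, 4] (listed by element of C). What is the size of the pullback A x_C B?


The pullback A x_C B consists of pairs (a, b) with f(a) = g(b).
For each element c in C, the fiber product has |f^-1(c)| * |g^-1(c)| elements.
Summing over C: 3 * 5 + 2 * 4 + 1 * 4
= 15 + 8 + 4 = 27

27


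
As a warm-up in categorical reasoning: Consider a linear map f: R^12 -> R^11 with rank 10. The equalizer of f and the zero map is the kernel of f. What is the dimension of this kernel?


The equalizer of f and the zero map is ker(f).
By the rank-nullity theorem: dim(ker(f)) = dim(domain) - rank(f).
dim(ker(f)) = 12 - 10 = 2

2


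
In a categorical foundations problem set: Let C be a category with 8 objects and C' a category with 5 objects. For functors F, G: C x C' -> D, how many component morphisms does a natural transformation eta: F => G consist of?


A natural transformation eta: F => G assigns one component morphism per
object of the domain category.
The domain is the product category C x C', so
|Ob(C x C')| = |Ob(C)| * |Ob(C')| = 8 * 5 = 40.
Therefore eta has 40 component morphisms.

40


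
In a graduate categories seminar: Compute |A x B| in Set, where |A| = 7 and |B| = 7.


In Set, the product A x B is the Cartesian product.
By the universal property, |A x B| = |A| * |B|.
|A x B| = 7 * 7 = 49

49


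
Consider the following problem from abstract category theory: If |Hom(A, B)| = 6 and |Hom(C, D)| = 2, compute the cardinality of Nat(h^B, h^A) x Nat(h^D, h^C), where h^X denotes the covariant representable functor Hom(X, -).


By the Yoneda lemma, Nat(h^B, h^A) is isomorphic to Hom(A, B),
so |Nat(h^B, h^A)| = |Hom(A, B)| and |Nat(h^D, h^C)| = |Hom(C, D)|.
|Hom(A, B)| = 6, |Hom(C, D)| = 2.
|Nat(h^B, h^A) x Nat(h^D, h^C)| = 6 * 2 = 12

12


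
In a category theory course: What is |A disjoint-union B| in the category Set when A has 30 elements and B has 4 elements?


In Set, the coproduct A + B is the disjoint union.
|A + B| = |A| + |B| = 30 + 4 = 34

34


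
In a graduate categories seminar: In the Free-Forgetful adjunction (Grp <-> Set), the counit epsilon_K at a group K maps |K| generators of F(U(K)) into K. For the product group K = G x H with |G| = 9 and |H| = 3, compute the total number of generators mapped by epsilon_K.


The counit epsilon_K: F(U(K)) -> K of the Free-Forgetful adjunction
maps |K| generators of F(U(K)) into K. For K = G x H (the product group),
|G x H| = |G| * |H|.
Total generators mapped = 9 * 3 = 27.

27


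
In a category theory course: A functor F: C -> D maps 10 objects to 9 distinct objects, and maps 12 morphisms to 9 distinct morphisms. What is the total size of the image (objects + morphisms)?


The image of F consists of distinct objects and distinct morphisms.
|Im(F)| on objects = 9
|Im(F)| on morphisms = 9
Total image cardinality = 9 + 9 = 18

18


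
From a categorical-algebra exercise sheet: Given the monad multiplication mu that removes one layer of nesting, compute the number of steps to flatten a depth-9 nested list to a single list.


Each application of mu: T^2 -> T removes one layer of nesting.
Starting at depth 9 (i.e., T^9(X)), we need to reach T(X).
Number of mu applications = 9 - 1 = 8

8


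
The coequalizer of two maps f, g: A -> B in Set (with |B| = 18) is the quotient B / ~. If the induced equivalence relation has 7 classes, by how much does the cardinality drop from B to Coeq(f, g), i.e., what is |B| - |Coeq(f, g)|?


The coequalizer Coeq(f, g) = B / ~ has one element per equivalence class.
|B| = 18, |Coeq(f, g)| = 7.
|B| - |Coeq(f, g)| = 18 - 7 = 11.

11


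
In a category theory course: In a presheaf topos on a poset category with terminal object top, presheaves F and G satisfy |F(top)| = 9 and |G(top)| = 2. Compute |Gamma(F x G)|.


Global sections of a presheaf on a poset with terminal top satisfy
Gamma(H) ~ H(top). Presheaves admit pointwise products, so
(F x G)(top) = F(top) x G(top) (Cartesian product).
|Gamma(F x G)| = |F(top)| * |G(top)| = 9 * 2 = 18.

18


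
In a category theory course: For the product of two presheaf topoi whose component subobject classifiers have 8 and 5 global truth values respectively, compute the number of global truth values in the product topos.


In a product of presheaf topoi E_1 x E_2, the subobject classifier
is Omega = Omega_1 x Omega_2 (componentwise), so
|Omega(top)| = |Omega_1(top_1)| * |Omega_2(top_2)|.
= 8 * 5 = 40.

40


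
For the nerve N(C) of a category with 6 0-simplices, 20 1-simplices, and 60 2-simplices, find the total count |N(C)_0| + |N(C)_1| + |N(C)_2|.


The 2-skeleton of the nerve N(C) consists of simplices in dimensions 0, 1, 2:
  |N(C)_0| = 6 (objects)
  |N(C)_1| = 20 (morphisms)
  |N(C)_2| = 60 (composable pairs)
Total = 6 + 20 + 60 = 86

86


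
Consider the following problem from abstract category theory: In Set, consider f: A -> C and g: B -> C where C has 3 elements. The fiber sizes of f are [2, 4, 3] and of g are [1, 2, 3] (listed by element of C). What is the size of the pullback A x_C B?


The pullback A x_C B consists of pairs (a, b) with f(a) = g(b).
For each element c in C, the fiber product has |f^-1(c)| * |g^-1(c)| elements.
Summing over C: 2 * 1 + 4 * 2 + 3 * 3
= 2 + 8 + 9 = 19

19


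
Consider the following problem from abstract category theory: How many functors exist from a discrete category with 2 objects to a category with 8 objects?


A functor from a discrete category C to D is determined by
where each object maps. Each of the 2 objects of C can map
to any of the 8 objects of D independently.
Number of functors = 8^2 = 64

64


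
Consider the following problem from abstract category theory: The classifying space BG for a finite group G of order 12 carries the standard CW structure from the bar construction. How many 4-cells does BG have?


In the bar-construction CW model of BG, the n-cells are indexed by
n-tuples [g_1|...|g_n] of non-identity elements of G (degenerate
simplices with some g_i = e do not contribute cells), so there are
(|G| - 1)^n n-cells.
For dim = 4 with |G| = 12:
cells = (12 - 1)^4 = 11^4 = 14641

14641


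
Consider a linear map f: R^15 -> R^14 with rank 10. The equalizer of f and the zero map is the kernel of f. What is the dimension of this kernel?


The equalizer of f and the zero map is ker(f).
By the rank-nullity theorem: dim(ker(f)) = dim(domain) - rank(f).
dim(ker(f)) = 15 - 10 = 5

5


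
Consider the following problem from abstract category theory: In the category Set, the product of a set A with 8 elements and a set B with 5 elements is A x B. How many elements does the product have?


In Set, the product A x B is the Cartesian product.
By the universal property, |A x B| = |A| * |B|.
|A x B| = 8 * 5 = 40

40


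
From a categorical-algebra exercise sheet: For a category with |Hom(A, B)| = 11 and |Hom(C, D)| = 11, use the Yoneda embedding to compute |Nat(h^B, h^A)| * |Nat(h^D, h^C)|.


By the Yoneda lemma, Nat(h^B, h^A) is isomorphic to Hom(A, B),
so |Nat(h^B, h^A)| = |Hom(A, B)| and |Nat(h^D, h^C)| = |Hom(C, D)|.
|Hom(A, B)| = 11, |Hom(C, D)| = 11.
|Nat(h^B, h^A) x Nat(h^D, h^C)| = 11 * 11 = 121

121


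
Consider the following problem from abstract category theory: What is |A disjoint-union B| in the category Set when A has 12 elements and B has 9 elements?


In Set, the coproduct A + B is the disjoint union.
|A + B| = |A| + |B| = 12 + 9 = 21

21


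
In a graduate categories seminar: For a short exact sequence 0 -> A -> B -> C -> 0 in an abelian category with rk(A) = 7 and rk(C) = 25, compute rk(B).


For a short exact sequence 0 -> A -> B -> C -> 0,
rank is additive: rank(B) = rank(A) + rank(C).
rank(B) = 7 + 25 = 32

32


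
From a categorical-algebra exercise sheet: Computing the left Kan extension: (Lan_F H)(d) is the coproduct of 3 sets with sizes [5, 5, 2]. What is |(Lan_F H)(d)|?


Pointwise, the left Kan extension (Lan_F H)(d) is the colimit, indexed
by the comma category (F downarrow d), of H composed with the
projection (F downarrow d) -> C. Here that colimit is given
as a coproduct (disjoint union) of sets, so its cardinality is the
sum of the sizes of the summands.
Coproduct of sets with sizes: 5 + 5 + 2
= 12

12


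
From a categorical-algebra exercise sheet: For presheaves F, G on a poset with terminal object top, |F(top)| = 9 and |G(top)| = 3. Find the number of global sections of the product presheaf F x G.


Global sections of a presheaf on a poset with terminal top satisfy
Gamma(H) ~ H(top). Presheaves admit pointwise products, so
(F x G)(top) = F(top) x G(top) (Cartesian product).
|Gamma(F x G)| = |F(top)| * |G(top)| = 9 * 3 = 27.

27


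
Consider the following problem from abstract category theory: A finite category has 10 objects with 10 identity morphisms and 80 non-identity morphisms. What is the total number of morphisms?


Each object has an identity morphism, giving 10 identities.
Adding the 80 non-identity morphisms:
Total = 10 + 80 = 90

90


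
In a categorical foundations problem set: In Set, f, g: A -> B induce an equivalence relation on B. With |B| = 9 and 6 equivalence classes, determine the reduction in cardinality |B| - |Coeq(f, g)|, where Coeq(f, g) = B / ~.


The coequalizer Coeq(f, g) = B / ~ has one element per equivalence class.
|B| = 9, |Coeq(f, g)| = 6.
|B| - |Coeq(f, g)| = 9 - 6 = 3.

3


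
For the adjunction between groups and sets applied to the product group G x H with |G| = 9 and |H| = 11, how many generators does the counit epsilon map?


The counit epsilon_K: F(U(K)) -> K of the Free-Forgetful adjunction
maps |K| generators of F(U(K)) into K. For K = G x H (the product group),
|G x H| = |G| * |H|.
Total generators mapped = 9 * 11 = 99.

99


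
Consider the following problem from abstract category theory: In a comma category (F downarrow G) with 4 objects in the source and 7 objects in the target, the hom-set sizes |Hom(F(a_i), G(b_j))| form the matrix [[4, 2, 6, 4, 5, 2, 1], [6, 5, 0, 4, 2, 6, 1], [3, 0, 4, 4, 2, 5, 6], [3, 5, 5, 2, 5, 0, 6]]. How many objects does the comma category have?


Objects of (F downarrow G) are triples (a, b, h: F(a)->G(b)).
The count equals the sum of all entries in the hom-matrix.
sum(row 0) = 24
sum(row 1) = 24
sum(row 2) = 24
sum(row 3) = 26
Grand total = 98

98


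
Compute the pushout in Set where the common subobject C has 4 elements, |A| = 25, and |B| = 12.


The pushout A +_C B identifies the images of C in A and B.
|A +_C B| = |A| + |B| - |C| (for injections).
= 25 + 12 - 4 = 33

33


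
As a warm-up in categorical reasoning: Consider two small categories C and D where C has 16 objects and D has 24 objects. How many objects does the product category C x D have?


The product category C x D has objects that are pairs (c, d).
Number of pairs = |Ob(C)| * |Ob(D)| = 16 * 24 = 384

384


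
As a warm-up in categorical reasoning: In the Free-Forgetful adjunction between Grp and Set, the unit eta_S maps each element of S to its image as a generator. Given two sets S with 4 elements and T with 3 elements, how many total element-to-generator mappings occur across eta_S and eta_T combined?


The unit eta_X: X -> U(F(X)) of the Free-Forgetful adjunction
maps each element of X to a generator of F(X). For X = S + T (disjoint
union in Set), |S + T| = |S| + |T|.
Total mappings = 4 + 3 = 7.

7


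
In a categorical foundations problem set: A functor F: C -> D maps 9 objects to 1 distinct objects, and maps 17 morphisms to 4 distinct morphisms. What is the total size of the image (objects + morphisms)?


The image of F consists of distinct objects and distinct morphisms.
|Im(F)| on objects = 1
|Im(F)| on morphisms = 4
Total image cardinality = 1 + 4 = 5

5


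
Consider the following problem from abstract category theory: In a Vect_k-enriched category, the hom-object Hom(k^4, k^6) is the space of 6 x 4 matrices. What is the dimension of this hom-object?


In Vect-enriched categories, Hom(k^n, k^m) is the space of m x n matrices.
dim(Hom(k^4, k^6)) = 6 * 4 = 24

24


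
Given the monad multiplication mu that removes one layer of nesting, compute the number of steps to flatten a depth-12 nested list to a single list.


Each application of mu: T^2 -> T removes one layer of nesting.
Starting at depth 12 (i.e., T^12(X)), we need to reach T(X).
Number of mu applications = 12 - 1 = 11

11


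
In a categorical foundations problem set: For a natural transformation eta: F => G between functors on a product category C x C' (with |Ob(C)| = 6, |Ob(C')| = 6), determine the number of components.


A natural transformation eta: F => G assigns one component morphism per
object of the domain category.
The domain is the product category C x C', so
|Ob(C x C')| = |Ob(C)| * |Ob(C')| = 6 * 6 = 36.
Therefore eta has 36 component morphisms.

36


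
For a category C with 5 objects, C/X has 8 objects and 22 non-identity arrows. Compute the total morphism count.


In the slice category C/X, objects are morphisms to X.
Identity morphisms: 8 (one per object of C/X).
Non-identity morphisms: 22.
Total = 8 + 22 = 30

30


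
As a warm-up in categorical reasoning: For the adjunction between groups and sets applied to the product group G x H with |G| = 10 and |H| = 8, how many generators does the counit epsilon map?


The counit epsilon_K: F(U(K)) -> K of the Free-Forgetful adjunction
maps |K| generators of F(U(K)) into K. For K = G x H (the product group),
|G x H| = |G| * |H|.
Total generators mapped = 10 * 8 = 80.

80


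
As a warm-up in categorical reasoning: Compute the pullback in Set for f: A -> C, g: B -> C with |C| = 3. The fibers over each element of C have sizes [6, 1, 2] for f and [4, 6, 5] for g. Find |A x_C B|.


The pullback A x_C B consists of pairs (a, b) with f(a) = g(b).
For each element c in C, the fiber product has |f^-1(c)| * |g^-1(c)| elements.
Summing over C: 6 * 4 + 1 * 6 + 2 * 5
= 24 + 6 + 10 = 40

40


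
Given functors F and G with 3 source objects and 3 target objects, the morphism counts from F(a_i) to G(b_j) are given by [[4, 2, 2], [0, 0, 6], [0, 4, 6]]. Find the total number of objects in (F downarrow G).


Objects of (F downarrow G) are triples (a, b, h: F(a)->G(b)).
The count equals the sum of all entries in the hom-matrix.
sum(row 0) = 8
sum(row 1) = 6
sum(row 2) = 10
Grand total = 24

24


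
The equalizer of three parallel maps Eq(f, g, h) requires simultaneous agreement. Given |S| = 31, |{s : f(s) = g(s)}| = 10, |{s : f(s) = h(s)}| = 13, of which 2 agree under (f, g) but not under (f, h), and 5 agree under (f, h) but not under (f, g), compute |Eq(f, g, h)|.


Eq(f, g, h) is the triple-agreement set: points in S where all three
maps take the same value. Using inclusion-exclusion on the pairwise data:
Pair (f, g) agrees on 10 points; pair (f, h) on 13 points.
Points agreeing under (f, g) but not (f, h) = 2; under (f, h) but not (f, g) = 5.
Triple-agreement = agreement-in-(f, g) minus points that agree under (f, g) but not (f, h):
|Eq(f, g, h)| = 10 - 2 = 8
(cross-check via (f, h): 13 - 5 = 8.)

8


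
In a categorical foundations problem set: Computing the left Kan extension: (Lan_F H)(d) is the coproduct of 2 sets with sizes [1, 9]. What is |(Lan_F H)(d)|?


Pointwise, the left Kan extension (Lan_F H)(d) is the colimit, indexed
by the comma category (F downarrow d), of H composed with the
projection (F downarrow d) -> C. Here that colimit is given
as a coproduct (disjoint union) of sets, so its cardinality is the
sum of the sizes of the summands.
Coproduct of sets with sizes: 1 + 9
= 10

10


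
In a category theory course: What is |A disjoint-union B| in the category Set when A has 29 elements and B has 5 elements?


In Set, the coproduct A + B is the disjoint union.
|A + B| = |A| + |B| = 29 + 5 = 34

34


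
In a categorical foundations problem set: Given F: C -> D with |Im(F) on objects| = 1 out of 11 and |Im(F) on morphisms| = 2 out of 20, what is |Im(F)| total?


The image of F consists of distinct objects and distinct morphisms.
|Im(F)| on objects = 1
|Im(F)| on morphisms = 2
Total image cardinality = 1 + 2 = 3

3


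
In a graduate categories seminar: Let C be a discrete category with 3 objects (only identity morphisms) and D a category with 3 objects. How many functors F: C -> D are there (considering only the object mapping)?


A functor from a discrete category C to D is determined by
where each object maps. Each of the 3 objects of C can map
to any of the 3 objects of D independently.
Number of functors = 3^3 = 27

27


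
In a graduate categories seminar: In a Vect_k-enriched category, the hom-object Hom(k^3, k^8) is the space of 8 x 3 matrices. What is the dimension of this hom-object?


In Vect-enriched categories, Hom(k^n, k^m) is the space of m x n matrices.
dim(Hom(k^3, k^8)) = 8 * 3 = 24

24


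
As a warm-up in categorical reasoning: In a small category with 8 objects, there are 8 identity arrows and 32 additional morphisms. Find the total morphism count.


Each object has an identity morphism, giving 8 identities.
Adding the 32 non-identity morphisms:
Total = 8 + 32 = 40

40


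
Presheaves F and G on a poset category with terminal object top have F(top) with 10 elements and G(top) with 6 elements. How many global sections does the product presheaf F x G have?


Global sections of a presheaf on a poset with terminal top satisfy
Gamma(H) ~ H(top). Presheaves admit pointwise products, so
(F x G)(top) = F(top) x G(top) (Cartesian product).
|Gamma(F x G)| = |F(top)| * |G(top)| = 10 * 6 = 60.

60


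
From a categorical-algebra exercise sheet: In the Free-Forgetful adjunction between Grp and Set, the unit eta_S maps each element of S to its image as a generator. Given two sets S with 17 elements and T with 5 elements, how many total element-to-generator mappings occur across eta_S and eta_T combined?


The unit eta_X: X -> U(F(X)) of the Free-Forgetful adjunction
maps each element of X to a generator of F(X). For X = S + T (disjoint
union in Set), |S + T| = |S| + |T|.
Total mappings = 17 + 5 = 22.

22


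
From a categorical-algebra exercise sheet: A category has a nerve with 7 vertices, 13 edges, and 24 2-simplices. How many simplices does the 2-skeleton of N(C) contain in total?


The 2-skeleton of the nerve N(C) consists of simplices in dimensions 0, 1, 2:
  |N(C)_0| = 7 (objects)
  |N(C)_1| = 13 (morphisms)
  |N(C)_2| = 24 (composable pairs)
Total = 7 + 13 + 24 = 44

44


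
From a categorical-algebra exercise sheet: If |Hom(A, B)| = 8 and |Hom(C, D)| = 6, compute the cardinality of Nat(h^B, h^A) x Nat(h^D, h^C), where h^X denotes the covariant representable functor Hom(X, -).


By the Yoneda lemma, Nat(h^B, h^A) is isomorphic to Hom(A, B),
so |Nat(h^B, h^A)| = |Hom(A, B)| and |Nat(h^D, h^C)| = |Hom(C, D)|.
|Hom(A, B)| = 8, |Hom(C, D)| = 6.
|Nat(h^B, h^A) x Nat(h^D, h^C)| = 8 * 6 = 48

48


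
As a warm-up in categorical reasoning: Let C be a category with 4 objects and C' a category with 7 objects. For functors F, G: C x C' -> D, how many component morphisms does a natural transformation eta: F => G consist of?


A natural transformation eta: F => G assigns one component morphism per
object of the domain category.
The domain is the product category C x C', so
|Ob(C x C')| = |Ob(C)| * |Ob(C')| = 4 * 7 = 28.
Therefore eta has 28 component morphisms.

28


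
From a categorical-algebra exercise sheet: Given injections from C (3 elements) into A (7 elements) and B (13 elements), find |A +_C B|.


The pushout A +_C B identifies the images of C in A and B.
|A +_C B| = |A| + |B| - |C| (for injections).
= 7 + 13 - 3 = 17

17


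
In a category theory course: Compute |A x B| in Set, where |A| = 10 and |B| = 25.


In Set, the product A x B is the Cartesian product.
By the universal property, |A x B| = |A| * |B|.
|A x B| = 10 * 25 = 250

250


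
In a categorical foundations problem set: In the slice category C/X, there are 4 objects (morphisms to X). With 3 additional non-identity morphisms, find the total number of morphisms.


In the slice category C/X, objects are morphisms to X.
Identity morphisms: 4 (one per object of C/X).
Non-identity morphisms: 3.
Total = 4 + 3 = 7

7


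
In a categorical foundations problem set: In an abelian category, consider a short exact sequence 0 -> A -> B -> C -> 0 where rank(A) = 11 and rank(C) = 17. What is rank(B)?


For a short exact sequence 0 -> A -> B -> C -> 0,
rank is additive: rank(B) = rank(A) + rank(C).
rank(B) = 11 + 17 = 28

28


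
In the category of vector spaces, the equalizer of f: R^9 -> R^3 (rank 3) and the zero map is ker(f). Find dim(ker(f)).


The equalizer of f and the zero map is ker(f).
By the rank-nullity theorem: dim(ker(f)) = dim(domain) - rank(f).
dim(ker(f)) = 9 - 3 = 6

6


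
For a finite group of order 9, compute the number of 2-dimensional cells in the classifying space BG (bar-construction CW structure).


In the bar-construction CW model of BG, the n-cells are indexed by
n-tuples [g_1|...|g_n] of non-identity elements of G (degenerate
simplices with some g_i = e do not contribute cells), so there are
(|G| - 1)^n n-cells.
For dim = 2 with |G| = 9:
cells = (9 - 1)^2 = 8^2 = 64

64


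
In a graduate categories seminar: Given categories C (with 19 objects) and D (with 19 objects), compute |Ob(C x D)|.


The product category C x D has objects that are pairs (c, d).
Number of pairs = |Ob(C)| * |Ob(D)| = 19 * 19 = 361

361


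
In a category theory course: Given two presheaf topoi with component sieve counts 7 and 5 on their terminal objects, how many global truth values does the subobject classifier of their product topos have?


In a product of presheaf topoi E_1 x E_2, the subobject classifier
is Omega = Omega_1 x Omega_2 (componentwise), so
|Omega(top)| = |Omega_1(top_1)| * |Omega_2(top_2)|.
= 7 * 5 = 35.

35


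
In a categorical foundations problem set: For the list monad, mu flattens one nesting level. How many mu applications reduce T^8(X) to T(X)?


Each application of mu: T^2 -> T removes one layer of nesting.
Starting at depth 8 (i.e., T^8(X)), we need to reach T(X).
Number of mu applications = 8 - 1 = 7

7


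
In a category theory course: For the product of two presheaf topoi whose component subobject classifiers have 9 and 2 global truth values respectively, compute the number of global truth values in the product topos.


In a product of presheaf topoi E_1 x E_2, the subobject classifier
is Omega = Omega_1 x Omega_2 (componentwise), so
|Omega(top)| = |Omega_1(top_1)| * |Omega_2(top_2)|.
= 9 * 2 = 18.

18


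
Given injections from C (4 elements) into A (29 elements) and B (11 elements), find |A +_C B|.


The pushout A +_C B identifies the images of C in A and B.
|A +_C B| = |A| + |B| - |C| (for injections).
= 29 + 11 - 4 = 36

36


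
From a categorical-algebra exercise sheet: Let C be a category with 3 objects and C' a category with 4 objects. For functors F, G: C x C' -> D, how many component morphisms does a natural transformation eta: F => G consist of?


A natural transformation eta: F => G assigns one component morphism per
object of the domain category.
The domain is the product category C x C', so
|Ob(C x C')| = |Ob(C)| * |Ob(C')| = 3 * 4 = 12.
Therefore eta has 12 component morphisms.

12


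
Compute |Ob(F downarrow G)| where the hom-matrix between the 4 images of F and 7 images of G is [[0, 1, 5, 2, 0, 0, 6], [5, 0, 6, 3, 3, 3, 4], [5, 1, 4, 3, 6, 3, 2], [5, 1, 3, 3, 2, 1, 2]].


Objects of (F downarrow G) are triples (a, b, h: F(a)->G(b)).
The count equals the sum of all entries in the hom-matrix.
sum(row 0) = 14
sum(row 1) = 24
sum(row 2) = 24
sum(row 3) = 17
Grand total = 79

79


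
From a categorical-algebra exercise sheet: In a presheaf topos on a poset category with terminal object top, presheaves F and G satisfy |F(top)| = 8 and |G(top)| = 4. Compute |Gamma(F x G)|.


Global sections of a presheaf on a poset with terminal top satisfy
Gamma(H) ~ H(top). Presheaves admit pointwise products, so
(F x G)(top) = F(top) x G(top) (Cartesian product).
|Gamma(F x G)| = |F(top)| * |G(top)| = 8 * 4 = 32.

32


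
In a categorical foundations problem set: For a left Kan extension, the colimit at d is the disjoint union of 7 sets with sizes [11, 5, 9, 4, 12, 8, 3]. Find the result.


Pointwise, the left Kan extension (Lan_F H)(d) is the colimit, indexed
by the comma category (F downarrow d), of H composed with the
projection (F downarrow d) -> C. Here that colimit is given
as a coproduct (disjoint union) of sets, so its cardinality is the
sum of the sizes of the summands.
Coproduct of sets with sizes: 11 + 5 + 9 + 4 + 12 + 8 + 3
= 52

52


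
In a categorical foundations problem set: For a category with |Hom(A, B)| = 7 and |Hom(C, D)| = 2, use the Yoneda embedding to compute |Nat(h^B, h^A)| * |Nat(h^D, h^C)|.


By the Yoneda lemma, Nat(h^B, h^A) is isomorphic to Hom(A, B),
so |Nat(h^B, h^A)| = |Hom(A, B)| and |Nat(h^D, h^C)| = |Hom(C, D)|.
|Hom(A, B)| = 7, |Hom(C, D)| = 2.
|Nat(h^B, h^A) x Nat(h^D, h^C)| = 7 * 2 = 14

14


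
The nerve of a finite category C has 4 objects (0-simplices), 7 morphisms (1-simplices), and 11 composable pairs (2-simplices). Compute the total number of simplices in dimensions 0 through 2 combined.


The 2-skeleton of the nerve N(C) consists of simplices in dimensions 0, 1, 2:
  |N(C)_0| = 4 (objects)
  |N(C)_1| = 7 (morphisms)
  |N(C)_2| = 11 (composable pairs)
Total = 4 + 7 + 11 = 22

22


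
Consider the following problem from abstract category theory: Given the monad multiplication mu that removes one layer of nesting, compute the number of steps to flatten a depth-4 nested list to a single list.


Each application of mu: T^2 -> T removes one layer of nesting.
Starting at depth 4 (i.e., T^4(X)), we need to reach T(X).
Number of mu applications = 4 - 1 = 3

3


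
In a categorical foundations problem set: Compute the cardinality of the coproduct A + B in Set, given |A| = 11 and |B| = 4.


In Set, the coproduct A + B is the disjoint union.
|A + B| = |A| + |B| = 11 + 4 = 15

15


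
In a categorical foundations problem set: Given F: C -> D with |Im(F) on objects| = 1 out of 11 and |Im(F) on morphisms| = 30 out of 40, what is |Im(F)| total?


The image of F consists of distinct objects and distinct morphisms.
|Im(F)| on objects = 1
|Im(F)| on morphisms = 30
Total image cardinality = 1 + 30 = 31

31


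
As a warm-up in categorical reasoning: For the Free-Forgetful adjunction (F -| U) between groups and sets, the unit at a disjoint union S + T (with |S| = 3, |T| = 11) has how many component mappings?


The unit eta_X: X -> U(F(X)) of the Free-Forgetful adjunction
maps each element of X to a generator of F(X). For X = S + T (disjoint
union in Set), |S + T| = |S| + |T|.
Total mappings = 3 + 11 = 14.

14


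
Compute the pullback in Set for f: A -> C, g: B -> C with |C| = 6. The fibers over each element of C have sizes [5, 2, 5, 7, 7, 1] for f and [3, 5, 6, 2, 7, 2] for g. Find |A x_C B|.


The pullback A x_C B consists of pairs (a, b) with f(a) = g(b).
For each element c in C, the fiber product has |f^-1(c)| * |g^-1(c)| elements.
Summing over C: 5 * 3 + 2 * 5 + 5 * 6 + 7 * 2 + 7 * 7 + 1 * 2
= 15 + 10 + 30 + 14 + 49 + 2 = 120

120


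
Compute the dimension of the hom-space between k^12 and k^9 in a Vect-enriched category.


In Vect-enriched categories, Hom(k^n, k^m) is the space of m x n matrices.
dim(Hom(k^12, k^9)) = 9 * 12 = 108

108


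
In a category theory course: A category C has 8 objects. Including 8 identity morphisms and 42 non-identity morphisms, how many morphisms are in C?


Each object has an identity morphism, giving 8 identities.
Adding the 42 non-identity morphisms:
Total = 8 + 42 = 50

50


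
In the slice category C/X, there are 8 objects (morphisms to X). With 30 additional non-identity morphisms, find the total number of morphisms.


In the slice category C/X, objects are morphisms to X.
Identity morphisms: 8 (one per object of C/X).
Non-identity morphisms: 30.
Total = 8 + 30 = 38

38


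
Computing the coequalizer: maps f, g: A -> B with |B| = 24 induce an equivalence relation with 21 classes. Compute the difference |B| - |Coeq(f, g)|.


The coequalizer Coeq(f, g) = B / ~ has one element per equivalence class.
|B| = 24, |Coeq(f, g)| = 21.
|B| - |Coeq(f, g)| = 24 - 21 = 3.

3


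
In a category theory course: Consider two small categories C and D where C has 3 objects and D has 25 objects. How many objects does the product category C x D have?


The product category C x D has objects that are pairs (c, d).
Number of pairs = |Ob(C)| * |Ob(D)| = 3 * 25 = 75

75


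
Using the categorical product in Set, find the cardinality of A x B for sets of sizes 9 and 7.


In Set, the product A x B is the Cartesian product.
By the universal property, |A x B| = |A| * |B|.
|A x B| = 9 * 7 = 63

63


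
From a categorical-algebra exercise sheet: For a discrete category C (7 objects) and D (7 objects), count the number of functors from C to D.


A functor from a discrete category C to D is determined by
where each object maps. Each of the 7 objects of C can map
to any of the 7 objects of D independently.
Number of functors = 7^7 = 823543

823543


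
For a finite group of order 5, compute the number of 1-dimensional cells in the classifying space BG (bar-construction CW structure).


In the bar-construction CW model of BG, the n-cells are indexed by
n-tuples [g_1|...|g_n] of non-identity elements of G (degenerate
simplices with some g_i = e do not contribute cells), so there are
(|G| - 1)^n n-cells.
For dim = 1 with |G| = 5:
cells = (5 - 1)^1 = 4^1 = 4

4


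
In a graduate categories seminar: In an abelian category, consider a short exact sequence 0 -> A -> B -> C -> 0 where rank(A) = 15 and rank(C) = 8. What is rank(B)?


For a short exact sequence 0 -> A -> B -> C -> 0,
rank is additive: rank(B) = rank(A) + rank(C).
rank(B) = 15 + 8 = 23

23


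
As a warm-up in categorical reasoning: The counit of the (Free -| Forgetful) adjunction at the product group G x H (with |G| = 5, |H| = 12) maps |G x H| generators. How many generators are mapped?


The counit epsilon_K: F(U(K)) -> K of the Free-Forgetful adjunction
maps |K| generators of F(U(K)) into K. For K = G x H (the product group),
|G x H| = |G| * |H|.
Total generators mapped = 5 * 12 = 60.

60


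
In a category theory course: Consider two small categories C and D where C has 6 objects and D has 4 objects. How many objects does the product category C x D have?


The product category C x D has objects that are pairs (c, d).
Number of pairs = |Ob(C)| * |Ob(D)| = 6 * 4 = 24

24


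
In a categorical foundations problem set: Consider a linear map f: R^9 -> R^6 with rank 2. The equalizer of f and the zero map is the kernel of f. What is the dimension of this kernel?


The equalizer of f and the zero map is ker(f).
By the rank-nullity theorem: dim(ker(f)) = dim(domain) - rank(f).
dim(ker(f)) = 9 - 2 = 7

7


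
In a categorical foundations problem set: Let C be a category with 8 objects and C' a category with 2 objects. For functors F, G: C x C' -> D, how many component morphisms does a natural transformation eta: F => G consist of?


A natural transformation eta: F => G assigns one component morphism per
object of the domain category.
The domain is the product category C x C', so
|Ob(C x C')| = |Ob(C)| * |Ob(C')| = 8 * 2 = 16.
Therefore eta has 16 component morphisms.

16


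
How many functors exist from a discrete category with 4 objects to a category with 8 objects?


A functor from a discrete category C to D is determined by
where each object maps. Each of the 4 objects of C can map
to any of the 8 objects of D independently.
Number of functors = 8^4 = 4096

4096
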